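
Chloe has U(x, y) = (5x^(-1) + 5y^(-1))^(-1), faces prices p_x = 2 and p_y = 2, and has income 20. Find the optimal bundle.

For CES with ρ = -1, MRS = (y/x)^2.
Tangency: set MRS = p_x/p_y = 2/2 = 1.
So (y/x)^2 = 1; taking the square root, y/x = 1, i.e. y = x.
Substitute into the budget 2·x + 2·y = 20: 4·x = 20, so x* = 5 and y* = 5.

x* = 5, y* = 5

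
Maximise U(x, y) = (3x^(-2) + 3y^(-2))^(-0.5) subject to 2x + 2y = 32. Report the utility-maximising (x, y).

x* = 8, y* = 8

For CES with ρ = -2, MRS = (y/x)^3.
Tangency: set MRS = p_x/p_y = 2/2 = 1.
So (y/x)^3 = 1; taking the cube root, y/x = 1, i.e. y = x.
Substitute into the budget 2·x + 2·y = 32: 4·x = 32, so x* = 8 and y* = 8.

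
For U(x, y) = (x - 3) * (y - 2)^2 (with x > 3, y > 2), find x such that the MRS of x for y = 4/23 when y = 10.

x = 26

MU_x = (y−2)^2, MU_y = 2·(x−3)·(y−2).
MRS = (1/2)·(y−2)/(x−3).
Substitute y = 10: MRS = 4/(x − 3). Setting this equal to 4/23 gives x − 3 = 4/(4/23) = 23, so x = 26.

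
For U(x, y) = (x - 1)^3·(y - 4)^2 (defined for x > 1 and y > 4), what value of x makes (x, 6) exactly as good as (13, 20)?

U(13, 20) = 442368.
Set U(x, 6) = 442368 and solve.
With y = 6: (6 − 4)^2 = 4, so (x − 1)^3 = 442368/4 = 110592.
Taking the cube root (with x > 1): x − 1 = 48, so x = 49.
Check: U(49, 6) = 442368.

x = 49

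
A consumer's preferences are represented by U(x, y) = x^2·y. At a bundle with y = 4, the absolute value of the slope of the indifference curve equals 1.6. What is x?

MU_x = 2·x·y and MU_y = x^2.
MRS = MU_x/MU_y = (2/1)·y/x.
Substitute y = 4: MRS = 8/x. Setting 8/x = 1.6 gives x = 8/1.6 = 5.

x = 5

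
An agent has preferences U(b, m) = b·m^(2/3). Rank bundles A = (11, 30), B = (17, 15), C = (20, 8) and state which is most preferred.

Bundle A

Evaluate utility at each bundle:
U(A) = 106.204.
U(B) = 103.397.
U(C) = 80.000.
Highest utility is A, so A ≻ B ≻ C.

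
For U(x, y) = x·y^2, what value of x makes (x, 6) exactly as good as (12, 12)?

x = 48

U(12, 12) = 1728.
Set U(x, 6) = 1728 and solve.
With y = 6: 6^2 = 36, so x = 1728/36 = 48.
Check: U(48, 6) = 1728.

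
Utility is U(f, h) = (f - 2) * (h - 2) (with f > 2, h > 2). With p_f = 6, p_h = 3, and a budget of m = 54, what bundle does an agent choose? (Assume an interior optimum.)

f* = 5, h* = 8

MU_f = (h−2), MU_h = (f−2).
MRS = (h−2)/(f−2).
Tangency: set MRS = p_f/p_h = 6/3 = 2.
So (h − 2)/(f − 2) = 2, i.e. (h − 2) = 2·(f − 2).
Rewrite the budget in excess-of-subsistence terms: 6·(f − 2) + 3·(h − 2) = 54 − 6·2 − 3·2 = 36.
Substituting, 12·(f − 2) = 36, so f − 2 = 3 and f* = 5.
Then h − 2 = 2·3 = 6, so h* = 8.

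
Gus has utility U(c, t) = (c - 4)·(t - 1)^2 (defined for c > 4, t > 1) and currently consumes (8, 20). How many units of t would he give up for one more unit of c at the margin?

MU_c = (t−1)^2, MU_t = 2·(c−4)·(t−1).
MRS = (1/2)·(t−1)/(c−4).
At (8, 20): MRS = 2.375.
That is, one extra unit of c is worth 2.375 units of t at the margin.

MRS = 2.375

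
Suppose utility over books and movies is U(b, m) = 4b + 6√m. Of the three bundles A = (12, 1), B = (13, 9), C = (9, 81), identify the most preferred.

Evaluate utility at each bundle:
U(A) = 54.000.
U(B) = 70.000.
U(C) = 90.000.
Highest utility is C, so C ≻ B ≻ A.

Bundle C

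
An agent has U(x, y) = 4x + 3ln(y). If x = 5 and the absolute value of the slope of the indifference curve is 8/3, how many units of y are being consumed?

y = 2

MU_x = 4, MU_y = 3/y.
MRS = 4 ÷ (3/y).
MRS depends only on y: (4/3)·y = 8/3 ⇒ y = (8/3)/(4/3) = 2.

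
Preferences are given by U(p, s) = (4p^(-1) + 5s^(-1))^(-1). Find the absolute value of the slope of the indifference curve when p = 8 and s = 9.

MRS = 81/80

For CES with ρ = -1, MRS = (4/5)·(s/p)^2.
At (8, 9): MRS = 81/80.
That is, one extra unit of p is worth 81/80 units of s at the margin.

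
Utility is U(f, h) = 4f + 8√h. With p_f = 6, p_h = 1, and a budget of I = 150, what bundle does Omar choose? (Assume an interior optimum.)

f* = 19, h* = 36

MU_f = 4, MU_h = 8/(2√h).
MRS = 4 ÷ (8/(2√h)).
Tangency: set MRS = p_f/p_h = 6/1 = 6.
MRS depends only on h: √h = 6 ⇒ √h = 6 ⇒ h* = 36.
From the budget, 6·f = 150 − 1·36 = 114, so f* = 19.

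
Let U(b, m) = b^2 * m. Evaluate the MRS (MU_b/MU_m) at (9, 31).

MU_b = 2·b·m and MU_m = b^2.
MRS = MU_b/MU_m = (2/1)·m/b.
At (9, 31): MRS = 62/9.
That is, one extra unit of b is worth 62/9 units of m at the margin.

MRS = 62/9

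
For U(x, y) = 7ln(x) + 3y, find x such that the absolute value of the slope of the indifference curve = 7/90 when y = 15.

MU_x = 7/x, MU_y = 3.
MRS = 7/x ÷ 3.
MRS depends only on x: (7/3)/x = 7/90 ⇒ x = (7/3)/(7/90) = 30.

x = 30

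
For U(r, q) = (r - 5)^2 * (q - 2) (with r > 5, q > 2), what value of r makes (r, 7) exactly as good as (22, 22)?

r = 39

U(22, 22) = 5780.
Set U(r, 7) = 5780 and solve.
With q = 7: (7 − 2) = 5, so (r − 5)^2 = 5780/5 = 1156.
Taking the square root (with r > 5): r − 5 = 34, so r = 39.
Check: U(39, 7) = 5780.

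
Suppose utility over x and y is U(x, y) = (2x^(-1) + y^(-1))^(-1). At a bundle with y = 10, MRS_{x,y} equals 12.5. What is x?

x = 4

For CES with ρ = -1, MRS = (2/1)·(y/x)^2.
Setting (2/1)·(10/x)^2 = 12.5 gives (10/x)^2 = 6.25, so 10/x = 2.5 and x = 4.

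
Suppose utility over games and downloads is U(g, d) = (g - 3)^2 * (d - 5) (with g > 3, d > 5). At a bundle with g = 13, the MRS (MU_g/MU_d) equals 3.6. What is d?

MU_g = 2·(g−3)·(d−5), MU_d = (g−3)^2.
MRS = (2/1)·(d−5)/(g−3).
Substitute g = 13: MRS = (d − 5)/5. Setting this equal to 3.6 gives d − 5 = 3.6·5 = 18, so d = 23.

d = 23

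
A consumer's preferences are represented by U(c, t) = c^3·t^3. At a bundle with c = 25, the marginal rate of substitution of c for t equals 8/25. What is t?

t = 8

MU_c = 3·c^2·t^3 and MU_t = 3·c^3·t^2.
MRS = MU_c/MU_t = t/c.
Substitute c = 25: MRS = t/25. Setting t/25 = 8/25 gives t = (8/25)·25 = 8.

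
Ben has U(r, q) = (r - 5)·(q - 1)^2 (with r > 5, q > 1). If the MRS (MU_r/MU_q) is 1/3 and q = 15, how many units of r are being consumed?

r = 26

MU_r = (q−1)^2, MU_q = 2·(r−5)·(q−1).
MRS = (1/2)·(q−1)/(r−5).
Substitute q = 15: MRS = 7/(r − 5). Setting this equal to 1/3 gives r − 5 = 7/(1/3) = 21, so r = 26.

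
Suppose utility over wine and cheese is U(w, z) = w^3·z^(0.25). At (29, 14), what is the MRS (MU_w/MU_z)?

MRS = 168/29

MU_w = 3·w^2·z^(0.25) and MU_z = 0.25·w^3·z^(-0.75).
MRS = MU_w/MU_z = (12)·z/w.
At (29, 14): MRS = 168/29.
So at (29, 14) the consumer would give up 168/29 units of z for one more unit of w.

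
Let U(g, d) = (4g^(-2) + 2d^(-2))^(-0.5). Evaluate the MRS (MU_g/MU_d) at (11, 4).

For CES with ρ = -2, MRS = (4/2)·(d/g)^3.
At (11, 4): MRS = 128/1331.
The indifference curve has slope −128/1331 at this bundle.

MRS = 128/1331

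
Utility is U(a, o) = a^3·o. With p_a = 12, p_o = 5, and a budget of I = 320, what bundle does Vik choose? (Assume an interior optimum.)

MU_a = 3·a^2·o and MU_o = a^3.
MRS = MU_a/MU_o = (3/1)·o/a.
Tangency: set MRS = p_a/p_o = 12/5 = 2.4.
So (3/1)·o/a = 2.4, i.e. o = 0.8·a.
Substitute into the budget 12·a + 5·o = 320: 16·a = 320, so a* = 20.
Then o* = 0.8·20 = 16.

a* = 20, o* = 16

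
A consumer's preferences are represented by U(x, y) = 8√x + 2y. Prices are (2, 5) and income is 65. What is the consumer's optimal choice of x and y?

MU_x = 8/(2√x), MU_y = 2.
MRS = 8/(2√x) ÷ 2.
Tangency: set MRS = p_x/p_y = 2/5 = 0.4.
MRS depends only on x: 2/√x = 0.4 ⇒ √x = 2/0.4 = 5 ⇒ x* = 25.
From the budget, 5·y = 65 − 2·25 = 15, so y* = 3.

x* = 25, y* = 3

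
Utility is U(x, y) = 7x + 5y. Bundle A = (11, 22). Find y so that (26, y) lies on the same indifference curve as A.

y = 1

U(11, 22) = 187.
Set U(26, y) = 187 and solve.
7·26 + 5y = 187 ⇒ 5y = 5 ⇒ y = 1.
Check: U(26, 1) = 187.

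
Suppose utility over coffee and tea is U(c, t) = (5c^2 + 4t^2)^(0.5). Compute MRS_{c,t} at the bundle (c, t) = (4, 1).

For CES with ρ = 2, MRS = (5/4)·(t/c)^(-1).
At (4, 1): MRS = 5.
So at (4, 1) the consumer would give up 5 units of t for one more unit of c.

MRS = 5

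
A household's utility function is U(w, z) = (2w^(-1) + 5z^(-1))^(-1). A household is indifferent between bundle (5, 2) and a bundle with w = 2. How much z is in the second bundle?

z = 50/19

U depends on (w, z) only through S = 2w^(-1) + 5z^(-1), so equal utility means equal S. At (5, 2): S = 2.9.
With w = 2: 2·2^(-1) = 1, so 5z^(-1) = 2.9 − 1 = 1.9, i.e. z^(-1) = 19/50.
Hence z = 1/(19/50) = 50/19.
Check: U(2, 50/19) = 0.3448.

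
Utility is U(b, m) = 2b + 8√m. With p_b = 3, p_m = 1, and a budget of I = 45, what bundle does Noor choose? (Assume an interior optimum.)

MU_b = 2, MU_m = 8/(2√m).
MRS = 2 ÷ (8/(2√m)).
Tangency: set MRS = p_b/p_m = 3/1 = 3.
MRS depends only on m: 0.5·√m = 3 ⇒ √m = 3/0.5 = 6 ⇒ m* = 36.
From the budget, 3·b = 45 − 1·36 = 9, so b* = 3.

b* = 3, m* = 36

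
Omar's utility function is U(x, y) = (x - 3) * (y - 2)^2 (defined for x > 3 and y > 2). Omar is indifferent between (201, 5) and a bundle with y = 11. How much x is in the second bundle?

x = 25

U(201, 5) = 1782.
Set U(x, 11) = 1782 and solve.
With y = 11: (11 − 2)^2 = 81, so (x − 3) = 1782/81 = 22.
So x = 3 + 22 = 25.
Check: U(25, 11) = 1782.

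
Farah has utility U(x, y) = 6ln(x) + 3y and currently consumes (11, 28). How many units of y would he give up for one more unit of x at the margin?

MRS = 2/11

MU_x = 6/x, MU_y = 3.
MRS = 6/x ÷ 3.
At (11, 28): MRS = 2/11.
That is, one extra unit of x is worth 2/11 units of y at the margin.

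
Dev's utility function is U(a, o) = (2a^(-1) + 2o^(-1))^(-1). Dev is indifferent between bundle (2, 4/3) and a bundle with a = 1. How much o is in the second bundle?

o = 4

U depends on (a, o) only through S = 2a^(-1) + 2o^(-1), so equal utility means equal S. At (2, 4/3): S = 2.5.
With a = 1: 2·1^(-1) = 2, so 2o^(-1) = 2.5 − 2 = 0.5, i.e. o^(-1) = 0.25.
Hence o = 1/0.25 = 4.
Check: U(1, 4) = 0.4.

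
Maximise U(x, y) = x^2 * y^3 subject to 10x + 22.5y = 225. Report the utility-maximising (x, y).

MU_x = 2·x·y^3 and MU_y = 3·x^2·y^2.
MRS = MU_x/MU_y = (2/3)·y/x.
Tangency: set MRS = p_x/p_y = 10/22.5 = 4/9.
So (2/3)·y/x = 4/9, i.e. y = (2/3)·x.
Substitute into the budget 10·x + 22.5·y = 225: 25·x = 225, so x* = 9.
Then y* = (2/3)·9 = 6.

x* = 9, y* = 6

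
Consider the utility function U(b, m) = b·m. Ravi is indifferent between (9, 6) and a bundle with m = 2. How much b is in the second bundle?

U(9, 6) = 54.
Set U(b, 2) = 54 and solve.
With m = 2: b = 54/2 = 27.
Check: U(27, 2) = 54.

b = 27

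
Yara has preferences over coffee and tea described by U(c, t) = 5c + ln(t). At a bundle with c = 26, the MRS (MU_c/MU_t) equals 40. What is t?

MU_c = 5, MU_t = 1/t.
MRS = 5 ÷ (1/t).
MRS depends only on t: 5·t = 40 ⇒ t = 40/5 = 8.

t = 8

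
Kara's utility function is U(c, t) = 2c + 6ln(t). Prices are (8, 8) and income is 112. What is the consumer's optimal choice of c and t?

c* = 11, t* = 3

MU_c = 2, MU_t = 6/t.
MRS = 2 ÷ (6/t).
Tangency: set MRS = p_c/p_t = 8/8 = 1.
MRS depends only on t: (1/3)·t = 1 ⇒ t* = 1/(1/3) = 3.
From the budget, 8·c = 112 − 8·3 = 88, so c* = 11.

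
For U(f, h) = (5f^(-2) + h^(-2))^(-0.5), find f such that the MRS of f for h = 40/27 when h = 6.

f = 9

For CES with ρ = -2, MRS = (5/1)·(h/f)^3.
Setting (5/1)·(6/f)^3 = 40/27 gives (6/f)^3 = 8/27, so 6/f = 2/3 and f = 9.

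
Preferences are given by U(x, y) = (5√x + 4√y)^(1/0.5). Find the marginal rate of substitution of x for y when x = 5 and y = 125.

MRS = 6.25

For CES with ρ = 0.5, MRS = (5/4)·√(y/x).
At (5, 125): MRS = 6.25.
The indifference curve has slope −6.25 at this bundle.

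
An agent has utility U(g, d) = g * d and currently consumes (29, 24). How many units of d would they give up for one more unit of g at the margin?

MU_g = d and MU_d = g.
MRS = MU_g/MU_d = d/g.
At (29, 24): MRS = 24/29.
That is, one extra unit of g is worth 24/29 units of d at the margin.

MRS = 24/29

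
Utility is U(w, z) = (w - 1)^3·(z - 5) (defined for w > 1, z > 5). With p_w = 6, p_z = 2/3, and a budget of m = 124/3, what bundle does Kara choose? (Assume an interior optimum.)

MU_w = 3·(w−1)^2·(z−5), MU_z = (w−1)^3.
MRS = (3/1)·(z−5)/(w−1).
Tangency: set MRS = p_w/p_z = 6/(2/3) = 9.
So (3/1)·(z − 5)/(w − 1) = 9, i.e. (z − 5) = 3·(w − 1).
Rewrite the budget in excess-of-subsistence terms: 6·(w − 1) + (2/3)·(z − 5) = 124/3 − 6·1 − (2/3)·5 = 32.
Substituting, 8·(w − 1) = 32, so w − 1 = 4 and w* = 5.
Then z − 5 = 3·4 = 12, so z* = 17.

w* = 5, z* = 17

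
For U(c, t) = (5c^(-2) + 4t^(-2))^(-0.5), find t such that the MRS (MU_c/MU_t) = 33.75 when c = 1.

t = 3

For CES with ρ = -2, MRS = (5/4)·(t/c)^3.
Setting (5/4)·(t/1)^3 = 33.75 gives (t/1)^3 = 27, so t/1 = 3 and t = 3.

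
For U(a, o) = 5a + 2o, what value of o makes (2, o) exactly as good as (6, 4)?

U(6, 4) = 38.
Set U(2, o) = 38 and solve.
5·2 + 2o = 38 ⇒ 2o = 28 ⇒ o = 14.
Check: U(2, 14) = 38.

o = 14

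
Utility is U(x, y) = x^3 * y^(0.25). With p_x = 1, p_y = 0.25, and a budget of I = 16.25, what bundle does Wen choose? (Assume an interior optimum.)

x* = 15, y* = 5

MU_x = 3·x^2·y^(0.25) and MU_y = 0.25·x^3·y^(-0.75).
MRS = MU_x/MU_y = (12)·y/x.
Tangency: set MRS = p_x/p_y = 1/0.25 = 4.
So (12)·y/x = 4, i.e. y = (1/3)·x.
Substitute into the budget 1·x + 0.25·y = 16.25: (13/12)·x = 16.25, so x* = 15.
Then y* = (1/3)·15 = 5.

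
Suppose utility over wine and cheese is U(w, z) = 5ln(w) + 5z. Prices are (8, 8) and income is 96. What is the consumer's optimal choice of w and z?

w* = 1, z* = 11

MU_w = 5/w, MU_z = 5.
MRS = 5/w ÷ 5.
Tangency: set MRS = p_w/p_z = 8/8 = 1.
MRS depends only on w: 1/w = 1 ⇒ w* = 1/1 = 1.
From the budget, 8·z = 96 − 8·1 = 88, so z* = 11.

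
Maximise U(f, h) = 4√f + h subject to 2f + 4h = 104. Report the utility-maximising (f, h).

f* = 16, h* = 18

MU_f = 4/(2√f), MU_h = 1.
MRS = 4/(2√f) ÷ 1.
Tangency: set MRS = p_f/p_h = 2/4 = 0.5.
MRS depends only on f: 2/√f = 0.5 ⇒ √f = 2/0.5 = 4 ⇒ f* = 16.
From the budget, 4·h = 104 − 2·16 = 72, so h* = 18.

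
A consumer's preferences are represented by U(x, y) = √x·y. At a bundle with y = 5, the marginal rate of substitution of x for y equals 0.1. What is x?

x = 25

MU_x = 0.5·x^(-0.5)·y and MU_y = √x.
MRS = MU_x/MU_y = (0.5)·y/x.
Substitute y = 5: MRS = 2.5/x. Setting 2.5/x = 0.1 gives x = 2.5/0.1 = 25.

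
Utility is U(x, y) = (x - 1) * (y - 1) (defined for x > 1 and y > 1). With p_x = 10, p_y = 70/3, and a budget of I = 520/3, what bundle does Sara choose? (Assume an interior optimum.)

x* = 8, y* = 4

MU_x = (y−1), MU_y = (x−1).
MRS = (y−1)/(x−1).
Tangency: set MRS = p_x/p_y = 10/(70/3) = 3/7.
So (y − 1)/(x − 1) = 3/7, i.e. (y − 1) = (3/7)·(x − 1).
Rewrite the budget in excess-of-subsistence terms: 10·(x − 1) + (70/3)·(y − 1) = 520/3 − 10·1 − (70/3)·1 = 140.
Substituting, 20·(x − 1) = 140, so x − 1 = 7 and x* = 8.
Then y − 1 = (3/7)·7 = 3, so y* = 4.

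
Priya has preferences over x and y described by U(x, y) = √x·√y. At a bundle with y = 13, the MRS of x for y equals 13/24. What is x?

MU_x = 0.5·x^(-0.5)·√y and MU_y = 0.5·√x·y^(-0.5).
MRS = MU_x/MU_y = y/x.
Substitute y = 13: MRS = 13/x. Setting 13/x = 13/24 gives x = 13/(13/24) = 24.

x = 24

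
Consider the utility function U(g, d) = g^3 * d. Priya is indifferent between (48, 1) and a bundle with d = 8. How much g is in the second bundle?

U(48, 1) = 110592.
Set U(g, 8) = 110592 and solve.
With d = 8: g^3 = 110592/8 = 13824; taking the cube root, g = 24.
Check: U(24, 8) = 110592.

g = 24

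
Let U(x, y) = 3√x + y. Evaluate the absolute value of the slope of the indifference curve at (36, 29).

MU_x = 3/(2√x), MU_y = 1.
MRS = 3/(2√x) ÷ 1.
At (36, 29): MRS = 0.25.
That is, one extra unit of x is worth 0.25 units of y at the margin.

MRS = 0.25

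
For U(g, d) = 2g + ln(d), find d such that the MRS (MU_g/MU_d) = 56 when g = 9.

d = 28

MU_g = 2, MU_d = 1/d.
MRS = 2 ÷ (1/d).
MRS depends only on d: 2·d = 56 ⇒ d = 56/2 = 28.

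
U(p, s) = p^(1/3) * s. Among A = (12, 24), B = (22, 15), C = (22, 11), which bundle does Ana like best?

Evaluate utility at each bundle:
U(A) = 54.946.
U(B) = 42.031.
U(C) = 30.822.
Highest utility is A, so A ≻ B ≻ C.

Bundle A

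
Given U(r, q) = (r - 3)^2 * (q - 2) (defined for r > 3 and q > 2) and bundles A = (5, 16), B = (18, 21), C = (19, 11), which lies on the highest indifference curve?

Bundle B

Evaluate utility at each bundle:
U(A) = 56.
U(B) = 4275.
U(C) = 2304.
Highest utility is B, so B ≻ C ≻ A.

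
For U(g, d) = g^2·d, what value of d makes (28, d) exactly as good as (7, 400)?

U(7, 400) = 19600.
Set U(28, d) = 19600 and solve.
With g = 28: 28^2 = 784, so d = 19600/784 = 25.
Check: U(28, 25) = 19600.

d = 25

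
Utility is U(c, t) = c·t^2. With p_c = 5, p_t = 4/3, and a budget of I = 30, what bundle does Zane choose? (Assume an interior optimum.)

c* = 2, t* = 15

MU_c = t^2 and MU_t = 2·c·t.
MRS = MU_c/MU_t = (1/2)·t/c.
Tangency: set MRS = p_c/p_t = 5/(4/3) = 3.75.
So (1/2)·t/c = 3.75, i.e. t = 7.5·c.
Substitute into the budget 5·c + (4/3)·t = 30: 15·c = 30, so c* = 2.
Then t* = 7.5·2 = 15.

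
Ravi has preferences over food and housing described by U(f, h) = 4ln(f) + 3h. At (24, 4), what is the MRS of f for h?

MU_f = 4/f, MU_h = 3.
MRS = 4/f ÷ 3.
At (24, 4): MRS = 1/18.
So at (24, 4) the consumer would give up 1/18 units of h for one more unit of f.

MRS = 1/18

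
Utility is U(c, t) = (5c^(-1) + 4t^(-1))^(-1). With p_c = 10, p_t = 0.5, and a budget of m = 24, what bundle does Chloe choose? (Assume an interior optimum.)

c* = 2, t* = 8

For CES with ρ = -1, MRS = (5/4)·(t/c)^2.
Tangency: set MRS = p_c/p_t = 10/0.5 = 20.
So (t/c)^2 = 16; taking the square root, t/c = 4, i.e. t = 4·c.
Substitute into the budget 10·c + 0.5·t = 24: 12·c = 24, so c* = 2 and t* = 4·2 = 8.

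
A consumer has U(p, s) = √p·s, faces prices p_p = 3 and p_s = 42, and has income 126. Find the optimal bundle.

p* = 14, s* = 2

MU_p = 0.5·p^(-0.5)·s and MU_s = √p.
MRS = MU_p/MU_s = (0.5)·s/p.
Tangency: set MRS = p_p/p_s = 3/42 = 1/14.
So (0.5)·s/p = 1/14, i.e. s = (1/7)·p.
Substitute into the budget 3·p + 42·s = 126: 9·p = 126, so p* = 14.
Then s* = (1/7)·14 = 2.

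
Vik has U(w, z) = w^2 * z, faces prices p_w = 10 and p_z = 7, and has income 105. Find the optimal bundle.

MU_w = 2·w·z and MU_z = w^2.
MRS = MU_w/MU_z = (2/1)·z/w.
Tangency: set MRS = p_w/p_z = 10/7.
So (2/1)·z/w = 10/7, i.e. z = (5/7)·w.
Substitute into the budget 10·w + 7·z = 105: 15·w = 105, so w* = 7.
Then z* = (5/7)·7 = 5.

w* = 7, z* = 5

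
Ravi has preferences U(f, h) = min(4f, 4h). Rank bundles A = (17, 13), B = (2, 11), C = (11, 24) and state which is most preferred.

Evaluate utility at each bundle:
U(A) = 52.
U(B) = 8.
U(C) = 44.
Highest utility is A, so A ≻ C ≻ B.

Bundle A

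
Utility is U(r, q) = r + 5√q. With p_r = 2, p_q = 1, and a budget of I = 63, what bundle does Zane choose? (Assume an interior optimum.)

r* = 19, q* = 25

MU_r = 1, MU_q = 5/(2√q).
MRS = 1 ÷ (5/(2√q)).
Tangency: set MRS = p_r/p_q = 2/1 = 2.
MRS depends only on q: 0.4·√q = 2 ⇒ √q = 2/0.4 = 5 ⇒ q* = 25.
From the budget, 2·r = 63 − 1·25 = 38, so r* = 19.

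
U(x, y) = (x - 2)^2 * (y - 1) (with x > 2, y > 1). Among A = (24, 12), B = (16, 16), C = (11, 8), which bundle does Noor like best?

Evaluate utility at each bundle:
U(A) = 5324.
U(B) = 2940.
U(C) = 567.
Highest utility is A, so A ≻ B ≻ C.

Bundle A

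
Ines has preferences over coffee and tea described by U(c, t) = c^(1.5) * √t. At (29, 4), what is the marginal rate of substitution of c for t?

MU_c = 1.5·√c·√t and MU_t = 0.5·c^(1.5)·t^(-0.5).
MRS = MU_c/MU_t = (3)·t/c.
At (29, 4): MRS = 12/29.
So at (29, 4) the consumer would give up 12/29 units of t for one more unit of c.

MRS = 12/29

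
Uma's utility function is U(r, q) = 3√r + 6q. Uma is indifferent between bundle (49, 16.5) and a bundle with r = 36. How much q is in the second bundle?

q = 17

U(49, 16.5) = 120.
Set U(36, q) = 120 and solve.
With r = 36: √36 = 6, so 6q = 120 − 3·6 = 102 and q = 17.
Check: U(36, 17) = 120.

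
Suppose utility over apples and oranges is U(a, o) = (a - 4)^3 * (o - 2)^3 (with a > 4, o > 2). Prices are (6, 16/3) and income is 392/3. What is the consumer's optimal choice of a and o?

a* = 12, o* = 11

MU_a = 3·(a−4)^2·(o−2)^3, MU_o = 3·(a−4)^3·(o−2)^2.
MRS = (o−2)/(a−4).
Tangency: set MRS = p_a/p_o = 6/(16/3) = 1.125.
So (o − 2)/(a − 4) = 1.125, i.e. (o − 2) = 1.125·(a − 4).
Rewrite the budget in excess-of-subsistence terms: 6·(a − 4) + (16/3)·(o − 2) = 392/3 − 6·4 − (16/3)·2 = 96.
Substituting, 12·(a − 4) = 96, so a − 4 = 8 and a* = 12.
Then o − 2 = 1.125·8 = 9, so o* = 11.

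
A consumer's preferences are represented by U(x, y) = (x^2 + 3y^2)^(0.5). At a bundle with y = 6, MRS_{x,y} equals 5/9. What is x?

For CES with ρ = 2, MRS = (1/3)·(y/x)^(-1).
Setting (1/3)·(6/x)^(-1) = 5/9 gives (6/x)^(-1) = 5/3, so 6/x = 0.6 and x = 10.

x = 10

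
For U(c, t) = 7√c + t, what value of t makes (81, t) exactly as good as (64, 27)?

t = 20

U(64, 27) = 83.
Set U(81, t) = 83 and solve.
With c = 81: √81 = 9, so t = 83 − 7·9 = 20.
Check: U(81, 20) = 83.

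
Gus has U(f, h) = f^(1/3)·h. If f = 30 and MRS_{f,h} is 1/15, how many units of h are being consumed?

h = 6

MU_f = 1/3·f^(-2/3)·h and MU_h = f^(1/3).
MRS = MU_f/MU_h = (1/3)·h/f.
Substitute f = 30: MRS = h/90. Setting h/90 = 1/15 gives h = (1/15)·90 = 6.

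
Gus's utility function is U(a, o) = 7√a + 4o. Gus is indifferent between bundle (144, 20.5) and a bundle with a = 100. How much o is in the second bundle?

o = 24

U(144, 20.5) = 166.
Set U(100, o) = 166 and solve.
With a = 100: √100 = 10, so 4o = 166 − 7·10 = 96 and o = 24.
Check: U(100, 24) = 166.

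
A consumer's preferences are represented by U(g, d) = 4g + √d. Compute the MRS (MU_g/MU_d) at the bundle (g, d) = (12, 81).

MU_g = 4, MU_d = 1/(2√d).
MRS = 4 ÷ (1/(2√d)).
At (12, 81): MRS = 72.
That is, one extra unit of g is worth 72 units of d at the margin.

MRS = 72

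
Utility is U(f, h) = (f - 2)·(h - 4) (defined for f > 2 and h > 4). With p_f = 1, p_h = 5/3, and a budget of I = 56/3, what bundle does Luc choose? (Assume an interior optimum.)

f* = 7, h* = 7

MU_f = (h−4), MU_h = (f−2).
MRS = (h−4)/(f−2).
Tangency: set MRS = p_f/p_h = 1/(5/3) = 0.6.
So (h − 4)/(f − 2) = 0.6, i.e. (h − 4) = 0.6·(f − 2).
Rewrite the budget in excess-of-subsistence terms: 1·(f − 2) + (5/3)·(h − 4) = 56/3 − 1·2 − (5/3)·4 = 10.
Substituting, 2·(f − 2) = 10, so f − 2 = 5 and f* = 7.
Then h − 4 = 0.6·5 = 3, so h* = 7.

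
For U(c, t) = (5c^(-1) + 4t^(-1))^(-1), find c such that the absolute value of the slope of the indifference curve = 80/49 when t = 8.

For CES with ρ = -1, MRS = (5/4)·(t/c)^2.
Setting (5/4)·(8/c)^2 = 80/49 gives (8/c)^2 = 64/49, so 8/c = 8/7 and c = 7.

c = 7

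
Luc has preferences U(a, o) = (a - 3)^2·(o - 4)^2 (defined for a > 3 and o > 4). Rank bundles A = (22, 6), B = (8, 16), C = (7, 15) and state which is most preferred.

Bundle B

Evaluate utility at each bundle:
U(A) = 1444.
U(B) = 3600.
U(C) = 1936.
Highest utility is B, so B ≻ C ≻ A.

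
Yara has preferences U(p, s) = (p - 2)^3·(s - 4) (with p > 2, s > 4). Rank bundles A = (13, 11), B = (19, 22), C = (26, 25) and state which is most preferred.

Bundle C

Evaluate utility at each bundle:
U(A) = 9317.
U(B) = 88434.
U(C) = 290304.
Highest utility is C, so C ≻ B ≻ A.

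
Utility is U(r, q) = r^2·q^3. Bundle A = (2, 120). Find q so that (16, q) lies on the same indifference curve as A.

U(2, 120) = 6912000.
Set U(16, q) = 6912000 and solve.
With r = 16: 16^2 = 256, so q^3 = 6912000/256 = 27000; taking the cube root, q = 30.
Check: U(16, 30) = 6912000.

q = 30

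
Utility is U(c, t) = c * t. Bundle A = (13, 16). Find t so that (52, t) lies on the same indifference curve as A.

t = 4

U(13, 16) = 208.
Set U(52, t) = 208 and solve.
With c = 52: t = 208/52 = 4.
Check: U(52, 4) = 208.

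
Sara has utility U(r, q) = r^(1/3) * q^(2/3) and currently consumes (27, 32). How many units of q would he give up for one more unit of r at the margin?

MRS = 16/27

MU_r = 1/3·r^(-2/3)·q^(2/3) and MU_q = 2/3·r^(1/3)·q^(-1/3).
MRS = MU_r/MU_q = (0.5)·q/r.
At (27, 32): MRS = 16/27.
The indifference curve has slope −16/27 at this bundle.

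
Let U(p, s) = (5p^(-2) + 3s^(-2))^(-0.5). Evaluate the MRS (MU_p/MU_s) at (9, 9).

For CES with ρ = -2, MRS = (5/3)·(s/p)^3.
At (9, 9): MRS = 5/3.
That is, one extra unit of p is worth 5/3 units of s at the margin.

MRS = 5/3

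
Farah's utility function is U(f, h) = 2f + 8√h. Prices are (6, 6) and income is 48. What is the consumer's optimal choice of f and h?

f* = 4, h* = 4

MU_f = 2, MU_h = 8/(2√h).
MRS = 2 ÷ (8/(2√h)).
Tangency: set MRS = p_f/p_h = 6/6 = 1.
MRS depends only on h: 0.5·√h = 1 ⇒ √h = 1/0.5 = 2 ⇒ h* = 4.
From the budget, 6·f = 48 − 6·4 = 24, so f* = 4.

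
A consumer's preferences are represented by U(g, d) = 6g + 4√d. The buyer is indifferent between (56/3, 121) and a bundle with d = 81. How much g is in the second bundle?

U(56/3, 121) = 156.
Set U(g, 81) = 156 and solve.
With d = 81: √81 = 9, so 6g = 156 − 4·9 = 120 and g = 20.
Check: U(20, 81) = 156.

g = 20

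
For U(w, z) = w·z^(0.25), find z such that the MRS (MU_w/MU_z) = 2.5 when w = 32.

z = 20

MU_w = z^(0.25) and MU_z = 0.25·w·z^(-0.75).
MRS = MU_w/MU_z = (4)·z/w.
Substitute w = 32: MRS = z/8. Setting z/8 = 2.5 gives z = 2.5·8 = 20.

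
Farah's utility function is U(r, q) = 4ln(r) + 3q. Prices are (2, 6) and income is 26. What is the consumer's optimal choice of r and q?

r* = 4, q* = 3

MU_r = 4/r, MU_q = 3.
MRS = 4/r ÷ 3.
Tangency: set MRS = p_r/p_q = 2/6 = 1/3.
MRS depends only on r: (4/3)/r = 1/3 ⇒ r* = (4/3)/(1/3) = 4.
From the budget, 6·q = 26 − 2·4 = 18, so q* = 3.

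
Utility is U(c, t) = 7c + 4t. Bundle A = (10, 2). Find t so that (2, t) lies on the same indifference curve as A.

t = 16

U(10, 2) = 78.
Set U(2, t) = 78 and solve.
7·2 + 4t = 78 ⇒ 4t = 64 ⇒ t = 16.
Check: U(2, 16) = 78.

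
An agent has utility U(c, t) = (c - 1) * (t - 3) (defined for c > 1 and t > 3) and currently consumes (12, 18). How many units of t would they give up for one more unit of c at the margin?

MU_c = (t−3), MU_t = (c−1).
MRS = (t−3)/(c−1).
At (12, 18): MRS = 15/11.
That is, one extra unit of c is worth 15/11 units of t at the margin.

MRS = 15/11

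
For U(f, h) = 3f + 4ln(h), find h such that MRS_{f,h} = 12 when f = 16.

h = 16

MU_f = 3, MU_h = 4/h.
MRS = 3 ÷ (4/h).
MRS depends only on h: 0.75·h = 12 ⇒ h = 12/0.75 = 16.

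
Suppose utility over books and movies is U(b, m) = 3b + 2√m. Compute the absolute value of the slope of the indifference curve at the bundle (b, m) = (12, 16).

MU_b = 3, MU_m = 2/(2√m).
MRS = 3 ÷ (2/(2√m)).
At (12, 16): MRS = 12.
The indifference curve has slope −12 at this bundle.

MRS = 12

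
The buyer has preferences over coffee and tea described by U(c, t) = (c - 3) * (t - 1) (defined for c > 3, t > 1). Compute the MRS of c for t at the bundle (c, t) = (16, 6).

MU_c = (t−1), MU_t = (c−3).
MRS = (t−1)/(c−3).
At (16, 6): MRS = 5/13.
The indifference curve has slope −5/13 at this bundle.

MRS = 5/13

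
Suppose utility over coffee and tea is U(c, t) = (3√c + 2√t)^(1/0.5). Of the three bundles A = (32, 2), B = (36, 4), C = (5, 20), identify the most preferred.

Bundle B

Evaluate utility at each bundle:
U(A) = 392.000.
U(B) = 484.000.
U(C) = 245.000.
Highest utility is B, so B ≻ A ≻ C.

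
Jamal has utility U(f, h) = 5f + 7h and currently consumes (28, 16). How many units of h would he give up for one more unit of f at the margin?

MRS = 5/7

MU_f = 5, MU_h = 7, so MRS = 5/7 at every bundle.
At (28, 16): MRS = 5/7.
That is, one extra unit of f is worth 5/7 units of h at the margin.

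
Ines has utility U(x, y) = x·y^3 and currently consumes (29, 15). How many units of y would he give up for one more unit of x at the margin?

MRS = 5/29

MU_x = y^3 and MU_y = 3·x·y^2.
MRS = MU_x/MU_y = (1/3)·y/x.
At (29, 15): MRS = 5/29.
So at (29, 15) the consumer would give up 5/29 units of y for one more unit of x.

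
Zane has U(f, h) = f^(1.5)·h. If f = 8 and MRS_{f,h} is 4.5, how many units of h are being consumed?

h = 24

MU_f = 1.5·√f·h and MU_h = f^(1.5).
MRS = MU_f/MU_h = (1.5)·h/f.
Substitute f = 8: MRS = h/(16/3). Setting h/(16/3) = 4.5 gives h = 4.5·(16/3) = 24.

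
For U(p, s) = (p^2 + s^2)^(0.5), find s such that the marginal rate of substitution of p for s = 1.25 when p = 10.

s = 8

For CES with ρ = 2, MRS = (s/p)^(-1).
Setting (s/10)^(-1) = 1.25 gives s/10 = 0.8 and s = 8.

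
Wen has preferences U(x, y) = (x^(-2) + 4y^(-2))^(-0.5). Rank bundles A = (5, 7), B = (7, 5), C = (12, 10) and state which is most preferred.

Bundle C

Evaluate utility at each bundle:
U(A) = 2.867.
U(B) = 2.354.
U(C) = 4.615.
Highest utility is C, so C ≻ A ≻ B.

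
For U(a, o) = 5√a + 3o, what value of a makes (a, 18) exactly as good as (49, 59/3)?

U(49, 59/3) = 94.
Set U(a, 18) = 94 and solve.
With o = 18: 5√a = 94 − 3·18 = 40, so √a = 8 and a = 64.
Check: U(64, 18) = 94.

a = 64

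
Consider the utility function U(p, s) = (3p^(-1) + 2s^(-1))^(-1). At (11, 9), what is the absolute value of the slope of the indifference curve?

For CES with ρ = -1, MRS = (3/2)·(s/p)^2.
At (11, 9): MRS = 243/242.
So at (11, 9) the consumer would give up 243/242 units of s for one more unit of p.

MRS = 243/242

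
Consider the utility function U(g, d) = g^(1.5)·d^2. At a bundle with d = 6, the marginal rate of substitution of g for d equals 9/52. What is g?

MU_g = 1.5·√g·d^2 and MU_d = 2·g^(1.5)·d.
MRS = MU_g/MU_d = (0.75)·d/g.
Substitute d = 6: MRS = 4.5/g. Setting 4.5/g = 9/52 gives g = 4.5/(9/52) = 26.

g = 26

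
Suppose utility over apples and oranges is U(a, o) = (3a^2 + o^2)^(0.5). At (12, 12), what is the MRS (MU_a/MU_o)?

MRS = 3

For CES with ρ = 2, MRS = (3/1)·(o/a)^(-1).
At (12, 12): MRS = 3.
The indifference curve has slope −3 at this bundle.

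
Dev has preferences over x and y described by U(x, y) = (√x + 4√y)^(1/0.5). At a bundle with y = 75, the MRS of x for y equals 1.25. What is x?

For CES with ρ = 0.5, MRS = (1/4)·√(y/x).
Setting (1/4)·√(75/x) = 1.25 gives √(75/x) = 5, so 75/x = 25 and x = 3.

x = 3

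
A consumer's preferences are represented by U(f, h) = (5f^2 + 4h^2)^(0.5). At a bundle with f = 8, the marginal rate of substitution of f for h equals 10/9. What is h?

For CES with ρ = 2, MRS = (5/4)·(h/f)^(-1).
Setting (5/4)·(h/8)^(-1) = 10/9 gives (h/8)^(-1) = 8/9, so h/8 = 1.125 and h = 9.

h = 9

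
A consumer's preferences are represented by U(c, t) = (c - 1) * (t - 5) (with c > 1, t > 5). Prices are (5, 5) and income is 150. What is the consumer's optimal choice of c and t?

c* = 13, t* = 17

MU_c = (t−5), MU_t = (c−1).
MRS = (t−5)/(c−1).
Tangency: set MRS = p_c/p_t = 5/5 = 1.
So (t − 5)/(c − 1) = 1, i.e. (t − 5) = (c − 1).
Rewrite the budget in excess-of-subsistence terms: 5·(c − 1) + 5·(t − 5) = 150 − 5·1 − 5·5 = 120.
Substituting, 10·(c − 1) = 120, so c − 1 = 12 and c* = 13.
Then t − 5 = 12, so t* = 17.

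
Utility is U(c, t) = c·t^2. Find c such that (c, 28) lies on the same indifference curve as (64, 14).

U(64, 14) = 12544.
Set U(c, 28) = 12544 and solve.
With t = 28: 28^2 = 784, so c = 12544/784 = 16.
Check: U(16, 28) = 12544.

c = 16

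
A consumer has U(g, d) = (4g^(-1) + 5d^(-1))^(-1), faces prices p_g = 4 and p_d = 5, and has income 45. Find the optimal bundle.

g* = 5, d* = 5

For CES with ρ = -1, MRS = (4/5)·(d/g)^2.
Tangency: set MRS = p_g/p_d = 4/5 = 0.8.
So (d/g)^2 = 1; taking the square root, d/g = 1, i.e. d = g.
Substitute into the budget 4·g + 5·d = 45: 9·g = 45, so g* = 5 and d* = 5.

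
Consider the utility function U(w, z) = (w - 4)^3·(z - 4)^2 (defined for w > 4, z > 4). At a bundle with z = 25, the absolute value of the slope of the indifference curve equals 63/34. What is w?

w = 21

MU_w = 3·(w−4)^2·(z−4)^2, MU_z = 2·(w−4)^3·(z−4).
MRS = (3/2)·(z−4)/(w−4).
Substitute z = 25: MRS = 31.5/(w − 4). Setting this equal to 63/34 gives w − 4 = 31.5/(63/34) = 17, so w = 21.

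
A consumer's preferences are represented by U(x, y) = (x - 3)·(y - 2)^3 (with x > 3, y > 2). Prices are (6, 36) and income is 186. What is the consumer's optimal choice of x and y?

x* = 7, y* = 4

MU_x = (y−2)^3, MU_y = 3·(x−3)·(y−2)^2.
MRS = (1/3)·(y−2)/(x−3).
Tangency: set MRS = p_x/p_y = 6/36 = 1/6.
So (1/3)·(y − 2)/(x − 3) = 1/6, i.e. (y − 2) = 0.5·(x − 3).
Rewrite the budget in excess-of-subsistence terms: 6·(x − 3) + 36·(y − 2) = 186 − 6·3 − 36·2 = 96.
Substituting, 24·(x − 3) = 96, so x − 3 = 4 and x* = 7.
Then y − 2 = 0.5·4 = 2, so y* = 4.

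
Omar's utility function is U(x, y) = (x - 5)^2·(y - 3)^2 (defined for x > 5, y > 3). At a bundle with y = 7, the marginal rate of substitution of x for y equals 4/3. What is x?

MU_x = 2·(x−5)·(y−3)^2, MU_y = 2·(x−5)^2·(y−3).
MRS = (y−3)/(x−5).
Substitute y = 7: MRS = 4/(x − 5). Setting this equal to 4/3 gives x − 5 = 4/(4/3) = 3, so x = 8.

x = 8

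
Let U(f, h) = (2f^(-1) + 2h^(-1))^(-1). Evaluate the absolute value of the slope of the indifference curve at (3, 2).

For CES with ρ = -1, MRS = (h/f)^2.
At (3, 2): MRS = 4/9.
So at (3, 2) the consumer would give up 4/9 units of h for one more unit of f.

MRS = 4/9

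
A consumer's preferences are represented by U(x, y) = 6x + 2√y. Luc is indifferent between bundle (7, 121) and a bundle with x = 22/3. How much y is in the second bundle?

U(7, 121) = 64.
Set U(22/3, y) = 64 and solve.
With x = 22/3: 2√y = 64 − 6·22/3 = 20, so √y = 10 and y = 100.
Check: U(22/3, 100) = 64.

y = 100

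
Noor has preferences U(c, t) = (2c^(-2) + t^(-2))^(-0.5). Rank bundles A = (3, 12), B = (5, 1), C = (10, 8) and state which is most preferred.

Evaluate utility at each bundle:
U(A) = 2.089.
U(B) = 0.962.
U(C) = 5.298.
Highest utility is C, so C ≻ A ≻ B.

Bundle C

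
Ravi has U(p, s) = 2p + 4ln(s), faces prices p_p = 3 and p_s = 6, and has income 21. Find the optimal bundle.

p* = 5, s* = 1

MU_p = 2, MU_s = 4/s.
MRS = 2 ÷ (4/s).
Tangency: set MRS = p_p/p_s = 3/6 = 0.5.
MRS depends only on s: 0.5·s = 0.5 ⇒ s* = 0.5/0.5 = 1.
From the budget, 3·p = 21 − 6·1 = 15, so p* = 5.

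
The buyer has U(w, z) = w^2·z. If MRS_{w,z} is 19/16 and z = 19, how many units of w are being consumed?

MU_w = 2·w·z and MU_z = w^2.
MRS = MU_w/MU_z = (2/1)·z/w.
Substitute z = 19: MRS = 38/w. Setting 38/w = 19/16 gives w = 38/(19/16) = 32.

w = 32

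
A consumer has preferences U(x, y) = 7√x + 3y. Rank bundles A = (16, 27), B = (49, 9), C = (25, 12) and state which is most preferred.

Evaluate utility at each bundle:
U(A) = 109.000.
U(B) = 76.000.
U(C) = 71.000.
Highest utility is A, so A ≻ B ≻ C.

Bundle A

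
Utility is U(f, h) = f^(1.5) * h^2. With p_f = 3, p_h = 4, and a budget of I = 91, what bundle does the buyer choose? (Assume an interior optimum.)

MU_f = 1.5·√f·h^2 and MU_h = 2·f^(1.5)·h.
MRS = MU_f/MU_h = (0.75)·h/f.
Tangency: set MRS = p_f/p_h = 3/4 = 0.75.
So (0.75)·h/f = 0.75, i.e. h = f.
Substitute into the budget 3·f + 4·h = 91: 7·f = 91, so f* = 13.
Then h* = 13.

f* = 13, h* = 13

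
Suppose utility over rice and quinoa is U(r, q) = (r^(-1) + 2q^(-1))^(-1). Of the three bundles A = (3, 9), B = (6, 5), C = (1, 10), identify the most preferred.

Bundle A

Evaluate utility at each bundle:
U(A) = 1.800.
U(B) = 1.765.
U(C) = 0.833.
Highest utility is A, so A ≻ B ≻ C.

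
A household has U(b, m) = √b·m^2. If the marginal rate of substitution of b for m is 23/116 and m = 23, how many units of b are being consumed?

b = 29

MU_b = 0.5·b^(-0.5)·m^2 and MU_m = 2·√b·m.
MRS = MU_b/MU_m = (0.25)·m/b.
Substitute m = 23: MRS = 5.75/b. Setting 5.75/b = 23/116 gives b = 5.75/(23/116) = 29.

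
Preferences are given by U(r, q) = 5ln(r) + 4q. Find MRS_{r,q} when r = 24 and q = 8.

MRS = 5/96

MU_r = 5/r, MU_q = 4.
MRS = 5/r ÷ 4.
At (24, 8): MRS = 5/96.
So at (24, 8) the consumer would give up 5/96 units of q for one more unit of r.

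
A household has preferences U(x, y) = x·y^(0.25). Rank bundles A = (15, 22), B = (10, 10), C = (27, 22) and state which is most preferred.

Evaluate utility at each bundle:
U(A) = 32.486.
U(B) = 17.783.
U(C) = 58.475.
Highest utility is C, so C ≻ A ≻ B.

Bundle C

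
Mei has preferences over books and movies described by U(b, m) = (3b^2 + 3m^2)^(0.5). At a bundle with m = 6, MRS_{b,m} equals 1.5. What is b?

For CES with ρ = 2, MRS = (m/b)^(-1).
Setting (6/b)^(-1) = 1.5 gives 6/b = 2/3 and b = 9.

b = 9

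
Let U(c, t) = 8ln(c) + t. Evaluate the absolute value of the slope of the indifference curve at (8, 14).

MRS = 1

MU_c = 8/c, MU_t = 1.
MRS = 8/c ÷ 1.
At (8, 14): MRS = 1.
So at (8, 14) the consumer would give up 1 units of t for one more unit of c.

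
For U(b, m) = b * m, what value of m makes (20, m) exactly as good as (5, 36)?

U(5, 36) = 180.
Set U(20, m) = 180 and solve.
With b = 20: m = 180/20 = 9.
Check: U(20, 9) = 180.

m = 9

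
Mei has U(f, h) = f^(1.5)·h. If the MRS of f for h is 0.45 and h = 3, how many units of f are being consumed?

f = 10

MU_f = 1.5·√f·h and MU_h = f^(1.5).
MRS = MU_f/MU_h = (1.5)·h/f.
Substitute h = 3: MRS = 4.5/f. Setting 4.5/f = 0.45 gives f = 4.5/0.45 = 10.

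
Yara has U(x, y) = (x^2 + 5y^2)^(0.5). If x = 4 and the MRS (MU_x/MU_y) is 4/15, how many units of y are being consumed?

y = 3

For CES with ρ = 2, MRS = (1/5)·(y/x)^(-1).
Setting (1/5)·(y/4)^(-1) = 4/15 gives (y/4)^(-1) = 4/3, so y/4 = 0.75 and y = 3.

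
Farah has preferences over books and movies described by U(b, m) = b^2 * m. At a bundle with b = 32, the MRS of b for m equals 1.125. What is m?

MU_b = 2·b·m and MU_m = b^2.
MRS = MU_b/MU_m = (2/1)·m/b.
Substitute b = 32: MRS = m/16. Setting m/16 = 1.125 gives m = 1.125·16 = 18.

m = 18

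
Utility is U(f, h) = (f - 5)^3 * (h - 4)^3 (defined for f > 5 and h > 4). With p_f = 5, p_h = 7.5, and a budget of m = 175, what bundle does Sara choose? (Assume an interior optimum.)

MU_f = 3·(f−5)^2·(h−4)^3, MU_h = 3·(f−5)^3·(h−4)^2.
MRS = (h−4)/(f−5).
Tangency: set MRS = p_f/p_h = 5/7.5 = 2/3.
So (h − 4)/(f − 5) = 2/3, i.e. (h − 4) = (2/3)·(f − 5).
Rewrite the budget in excess-of-subsistence terms: 5·(f − 5) + 7.5·(h − 4) = 175 − 5·5 − 7.5·4 = 120.
Substituting, 10·(f − 5) = 120, so f − 5 = 12 and f* = 17.
Then h − 4 = (2/3)·12 = 8, so h* = 12.

f* = 17, h* = 12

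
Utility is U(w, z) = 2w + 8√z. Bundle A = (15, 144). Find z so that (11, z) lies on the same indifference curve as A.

z = 169

U(15, 144) = 126.
Set U(11, z) = 126 and solve.
With w = 11: 8√z = 126 − 2·11 = 104, so √z = 13 and z = 169.
Check: U(11, 169) = 126.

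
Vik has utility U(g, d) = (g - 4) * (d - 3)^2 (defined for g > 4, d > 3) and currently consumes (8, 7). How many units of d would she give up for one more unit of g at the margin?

MRS = 0.5

MU_g = (d−3)^2, MU_d = 2·(g−4)·(d−3).
MRS = (1/2)·(d−3)/(g−4).
At (8, 7): MRS = 0.5.
So at (8, 7) the consumer would give up 0.5 units of d for one more unit of g.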